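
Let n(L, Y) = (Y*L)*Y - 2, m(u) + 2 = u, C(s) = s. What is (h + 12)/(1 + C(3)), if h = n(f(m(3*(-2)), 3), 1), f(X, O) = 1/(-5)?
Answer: 49/20 ≈ 2.4500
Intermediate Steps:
m(u) = -2 + u
f(X, O) = -⅕
n(L, Y) = -2 + L*Y² (n(L, Y) = (L*Y)*Y - 2 = L*Y² - 2 = -2 + L*Y²)
h = -11/5 (h = -2 - ⅕*1² = -2 - ⅕*1 = -2 - ⅕ = -11/5 ≈ -2.2000)
(h + 12)/(1 + C(3)) = (-11/5 + 12)/(1 + 3) = (49/5)/4 = (49/5)*(¼) = 49/20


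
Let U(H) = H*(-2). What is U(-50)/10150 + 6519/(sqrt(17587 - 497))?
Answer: 2/203 + 6519*sqrt(17090)/17090 ≈ 49.876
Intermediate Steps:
U(H) = -2*H
U(-50)/10150 + 6519/(sqrt(17587 - 497)) = -2*(-50)/10150 + 6519/(sqrt(17587 - 497)) = 100*(1/10150) + 6519/(sqrt(17090)) = 2/203 + 6519*(sqrt(17090)/17090) = 2/203 + 6519*sqrt(17090)/17090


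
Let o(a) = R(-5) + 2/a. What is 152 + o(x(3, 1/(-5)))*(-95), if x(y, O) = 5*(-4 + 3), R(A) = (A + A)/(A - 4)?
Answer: 760/9 ≈ 84.444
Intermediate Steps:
R(A) = 2*A/(-4 + A) (R(A) = (2*A)/(-4 + A) = 2*A/(-4 + A))
x(y, O) = -5 (x(y, O) = 5*(-1) = -5)
o(a) = 10/9 + 2/a (o(a) = 2*(-5)/(-4 - 5) + 2/a = 2*(-5)/(-9) + 2/a = 2*(-5)*(-⅑) + 2/a = 10/9 + 2/a)
152 + o(x(3, 1/(-5)))*(-95) = 152 + (10/9 + 2/(-5))*(-95) = 152 + (10/9 + 2*(-⅕))*(-95) = 152 + (10/9 - ⅖)*(-95) = 152 + (32/45)*(-95) = 152 - 608/9 = 760/9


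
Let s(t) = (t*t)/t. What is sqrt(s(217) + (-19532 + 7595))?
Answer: 2*I*sqrt(2930) ≈ 108.26*I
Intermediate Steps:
s(t) = t (s(t) = t**2/t = t)
sqrt(s(217) + (-19532 + 7595)) = sqrt(217 + (-19532 + 7595)) = sqrt(217 - 11937) = sqrt(-11720) = 2*I*sqrt(2930)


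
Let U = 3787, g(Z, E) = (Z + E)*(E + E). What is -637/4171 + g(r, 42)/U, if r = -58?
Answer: -1145449/2256511 ≈ -0.50762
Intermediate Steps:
g(Z, E) = 2*E*(E + Z) (g(Z, E) = (E + Z)*(2*E) = 2*E*(E + Z))
-637/4171 + g(r, 42)/U = -637/4171 + (2*42*(42 - 58))/3787 = -637*1/4171 + (2*42*(-16))*(1/3787) = -637/4171 - 1344*1/3787 = -637/4171 - 192/541 = -1145449/2256511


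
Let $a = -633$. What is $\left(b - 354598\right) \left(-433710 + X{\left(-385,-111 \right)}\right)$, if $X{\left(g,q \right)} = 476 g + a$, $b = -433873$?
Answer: $486962055013$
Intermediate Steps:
$X{\left(g,q \right)} = -633 + 476 g$ ($X{\left(g,q \right)} = 476 g - 633 = -633 + 476 g$)
$\left(b - 354598\right) \left(-433710 + X{\left(-385,-111 \right)}\right) = \left(-433873 - 354598\right) \left(-433710 + \left(-633 + 476 \left(-385\right)\right)\right) = - 788471 \left(-433710 - 183893\right) = \left(-788471\right) \left(-617603\right) = 486962055013$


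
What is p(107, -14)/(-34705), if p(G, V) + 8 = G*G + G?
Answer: -11548/34705 ≈ -0.33275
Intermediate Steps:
p(G, V) = -8 + G + G**2 (p(G, V) = -8 + (G*G + G) = -8 + (G**2 + G) = -8 + (G + G**2) = -8 + G + G**2)
p(107, -14)/(-34705) = (-8 + 107 + 107**2)/(-34705) = (-8 + 107 + 11449)*(-1/34705) = 11548*(-1/34705) = -11548/34705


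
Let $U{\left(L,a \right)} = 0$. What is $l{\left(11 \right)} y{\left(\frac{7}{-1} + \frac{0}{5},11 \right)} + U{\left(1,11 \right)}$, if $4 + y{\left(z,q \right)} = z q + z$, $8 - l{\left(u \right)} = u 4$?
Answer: $3168$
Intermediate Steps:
$l{\left(u \right)} = 8 - 4 u$ ($l{\left(u \right)} = 8 - u 4 = 8 - 4 u$)
$y{\left(z,q \right)} = -4 + z + q z$ ($y{\left(z,q \right)} = -4 + \left(z q + z\right) = -4 + \left(q z + z\right) = -4 + \left(z + q z\right) = -4 + z + q z$)
$l{\left(11 \right)} y{\left(\frac{7}{-1} + \frac{0}{5},11 \right)} + U{\left(1,11 \right)} = \left(8 - 44\right) \left(-4 + \left(\frac{7}{-1} + \frac{0}{5}\right) + 11 \left(\frac{7}{-1} + \frac{0}{5}\right)\right) + 0 = \left(8 - 44\right) \left(-4 + \left(7 \left(-1\right) + 0 \cdot \frac{1}{5}\right) + 11 \left(7 \left(-1\right) + 0 \cdot \frac{1}{5}\right)\right) + 0 = - 36 \left(-4 + \left(-7 + 0\right) + 11 \left(-7 + 0\right)\right) + 0 = - 36 \left(-4 - 7 + 11 \left(-7\right)\right) + 0 = - 36 \left(-4 - 7 - 77\right) + 0 = \left(-36\right) \left(-88\right) + 0 = 3168 + 0 = 3168$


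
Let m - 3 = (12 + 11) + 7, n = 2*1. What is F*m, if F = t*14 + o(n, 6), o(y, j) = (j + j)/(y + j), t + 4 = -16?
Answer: -18381/2 ≈ -9190.5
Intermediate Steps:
t = -20 (t = -4 - 16 = -20)
n = 2
o(y, j) = 2*j/(j + y) (o(y, j) = (2*j)/(j + y) = 2*j/(j + y))
F = -557/2 (F = -20*14 + 2*6/(6 + 2) = -280 + 2*6/8 = -280 + 2*6*(⅛) = -280 + 3/2 = -557/2 ≈ -278.50)
m = 33 (m = 3 + ((12 + 11) + 7) = 3 + (23 + 7) = 3 + 30 = 33)
F*m = -557/2*33 = -18381/2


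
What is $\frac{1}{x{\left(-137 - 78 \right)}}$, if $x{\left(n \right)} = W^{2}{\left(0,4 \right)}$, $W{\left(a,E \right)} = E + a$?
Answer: $\frac{1}{16} \approx 0.0625$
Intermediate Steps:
$x{\left(n \right)} = 16$ ($x{\left(n \right)} = \left(4 + 0\right)^{2} = 4^{2} = 16$)
$\frac{1}{x{\left(-137 - 78 \right)}} = \frac{1}{16}$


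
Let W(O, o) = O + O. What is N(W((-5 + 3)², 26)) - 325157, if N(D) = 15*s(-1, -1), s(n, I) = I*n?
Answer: -325142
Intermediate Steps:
W(O, o) = 2*O
N(D) = 15 (N(D) = 15*(-1*(-1)) = 15*1 = 15)
N(W((-5 + 3)², 26)) - 325157 = 15 - 325157 = -325142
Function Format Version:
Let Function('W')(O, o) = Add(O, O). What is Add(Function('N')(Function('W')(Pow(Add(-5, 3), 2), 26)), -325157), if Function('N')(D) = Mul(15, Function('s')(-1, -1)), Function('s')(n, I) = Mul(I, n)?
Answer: -325142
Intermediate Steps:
Function('W')(O, o) = Mul(2, O)
Function('N')(D) = 15 (Function('N')(D) = Mul(15, Mul(-1, -1)) = Mul(15, 1) = 15)
Add(Function('N')(Function('W')(Pow(Add(-5, 3), 2), 26)), -325157) = Add(15, -325157) = -325142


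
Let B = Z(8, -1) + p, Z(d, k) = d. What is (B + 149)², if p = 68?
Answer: 50625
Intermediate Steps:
B = 76 (B = 8 + 68 = 76)
(B + 149)² = (76 + 149)² = 225² = 50625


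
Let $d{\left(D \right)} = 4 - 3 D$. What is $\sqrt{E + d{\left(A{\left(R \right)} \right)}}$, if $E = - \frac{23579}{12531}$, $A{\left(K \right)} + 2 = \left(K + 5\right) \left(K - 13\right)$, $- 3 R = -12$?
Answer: $\frac{2 \sqrt{9858024921}}{12531} \approx 15.847$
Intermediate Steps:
$R = 4$ ($R = \left(- \frac{1}{3}\right) \left(-12\right) = 4$)
$A{\left(K \right)} = -2 + \left(-13 + K\right) \left(5 + K\right)$ ($A{\left(K \right)} = -2 + \left(K + 5\right) \left(K - 13\right) = -2 + \left(5 + K\right) \left(-13 + K\right) = -2 + \left(-13 + K\right) \left(5 + K\right)$)
$E = - \frac{23579}{12531}$ ($E = \left(-23579\right) \frac{1}{12531} = - \frac{23579}{12531} \approx -1.8817$)
$\sqrt{E + d{\left(A{\left(R \right)} \right)}} = \sqrt{- \frac{23579}{12531} - \left(-4 + 3 \left(-67 + 4^{2} - 32\right)\right)} = \sqrt{- \frac{23579}{12531} - \left(-4 + 3 \left(-67 + 16 - 32\right)\right)} = \sqrt{- \frac{23579}{12531} + \left(4 - -249\right)} = \sqrt{- \frac{23579}{12531} + \left(4 + 249\right)} = \sqrt{- \frac{23579}{12531} + 253} = \sqrt{\frac{3146764}{12531}} = \frac{2 \sqrt{9858024921}}{12531}$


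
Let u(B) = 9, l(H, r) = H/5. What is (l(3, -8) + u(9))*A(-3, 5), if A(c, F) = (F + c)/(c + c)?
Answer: -16/5 ≈ -3.2000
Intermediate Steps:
A(c, F) = (F + c)/(2*c) (A(c, F) = (F + c)/((2*c)) = (F + c)*(1/(2*c)) = (F + c)/(2*c))
l(H, r) = H/5 (l(H, r) = H*(⅕) = H/5)
(l(3, -8) + u(9))*A(-3, 5) = ((⅕)*3 + 9)*((½)*(5 - 3)/(-3)) = (⅗ + 9)*((½)*(-⅓)*2) = (48/5)*(-⅓) = -16/5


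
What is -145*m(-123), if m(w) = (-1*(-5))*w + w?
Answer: 107010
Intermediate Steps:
m(w) = 6*w (m(w) = 5*w + w = 6*w)
-145*m(-123) = -870*(-123) = -145*(-738) = 107010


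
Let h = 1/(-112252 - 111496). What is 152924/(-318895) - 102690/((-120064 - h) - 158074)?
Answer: -729914302682884/6615245174636195 ≈ -0.11034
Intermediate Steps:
h = -1/223748 (h = 1/(-223748) = -1/223748 ≈ -4.4693e-6)
152924/(-318895) - 102690/((-120064 - h) - 158074) = 152924/(-318895) - 102690/((-120064 - 1*(-1/223748)) - 158074) = 152924*(-1/318895) - 102690/((-120064 + 1/223748) - 158074) = -152924/318895 - 102690/(-26864079871/223748 - 158074) = -152924/318895 - 102690/(-62232821223/223748) = -152924/318895 - 102690*(-223748/62232821223) = -152924/318895 + 7658894040/20744273741 = -729914302682884/6615245174636195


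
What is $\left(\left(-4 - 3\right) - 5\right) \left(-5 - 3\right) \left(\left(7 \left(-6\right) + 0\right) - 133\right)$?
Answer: $-16800$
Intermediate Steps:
$\left(\left(-4 - 3\right) - 5\right) \left(-5 - 3\right) \left(\left(7 \left(-6\right) + 0\right) - 133\right) = \left(-7 - 5\right) \left(-8\right) \left(\left(-42 + 0\right) - 133\right) = \left(-12\right) \left(-8\right) \left(-42 - 133\right) = 96 \left(-175\right) = -16800$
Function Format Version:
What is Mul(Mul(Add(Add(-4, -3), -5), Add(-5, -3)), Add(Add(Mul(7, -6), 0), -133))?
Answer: -16800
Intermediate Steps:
Mul(Mul(Add(Add(-4, -3), -5), Add(-5, -3)), Add(Add(Mul(7, -6), 0), -133)) = Mul(Mul(Add(-7, -5), -8), Add(Add(-42, 0), -133)) = Mul(Mul(-12, -8), Add(-42, -133)) = Mul(96, -175) = -16800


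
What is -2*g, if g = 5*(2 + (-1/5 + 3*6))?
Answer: -198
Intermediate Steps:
g = 99 (g = 5*(2 + (-1*⅕ + 18)) = 5*(2 + (-⅕ + 18)) = 5*(2 + 89/5) = 5*(99/5) = 99)
-2*g = -2*99 = -198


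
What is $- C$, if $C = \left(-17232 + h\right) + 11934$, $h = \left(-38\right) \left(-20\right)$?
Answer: $4538$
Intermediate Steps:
$h = 760$
$C = -4538$ ($C = \left(-17232 + 760\right) + 11934 = -16472 + 11934 = -4538$)
$- C = \left(-1\right) \left(-4538\right) = 4538$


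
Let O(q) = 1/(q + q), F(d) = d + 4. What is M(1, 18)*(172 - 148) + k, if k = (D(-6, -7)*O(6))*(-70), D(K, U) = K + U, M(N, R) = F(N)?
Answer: 1175/6 ≈ 195.83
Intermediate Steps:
F(d) = 4 + d
M(N, R) = 4 + N
O(q) = 1/(2*q)
k = 455/6 (k = ((-6 - 7)*((½)/6))*(-70) = -13/(2*6)*(-70) = -13*1/12*(-70) = -13/12*(-70) = 455/6 ≈ 75.833)
M(1, 18)*(172 - 148) + k = (4 + 1)*(172 - 148) + 455/6 = 5*24 + 455/6 = 120 + 455/6 = 1175/6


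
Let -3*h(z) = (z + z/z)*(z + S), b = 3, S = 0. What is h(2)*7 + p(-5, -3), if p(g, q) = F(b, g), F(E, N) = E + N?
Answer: -16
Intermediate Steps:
h(z) = -z*(1 + z)/3 (h(z) = -(z + z/z)*(z + 0)/3 = -(z + 1)*z/3 = -(1 + z)*z/3 = -z*(1 + z)/3)
p(g, q) = 3 + g
h(2)*7 + p(-5, -3) = ((1/3)*2*(-1 - 1*2))*7 + (3 - 5) = ((1/3)*2*(-1 - 2))*7 - 2 = ((1/3)*2*(-3))*7 - 2 = -2*7 - 2 = -14 - 2 = -16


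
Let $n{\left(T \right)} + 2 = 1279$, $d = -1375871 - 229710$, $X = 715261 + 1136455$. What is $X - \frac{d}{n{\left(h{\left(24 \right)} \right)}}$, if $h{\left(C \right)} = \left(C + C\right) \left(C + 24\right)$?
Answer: $\frac{2366246913}{1277} \approx 1.853 \cdot 10^{6}$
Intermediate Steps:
$h{\left(C \right)} = 2 C \left(24 + C\right)$
$X = 1851716$
$d = -1605581$ ($d = -1375871 - 229710 = -1605581$)
$n{\left(T \right)} = 1277$ ($n{\left(T \right)} = -2 + 1279 = 1277$)
$X - \frac{d}{n{\left(h{\left(24 \right)} \right)}} = 1851716 - - \frac{1605581}{1277} = 1851716 + \frac{1605581}{1277} = \frac{2366246913}{1277}$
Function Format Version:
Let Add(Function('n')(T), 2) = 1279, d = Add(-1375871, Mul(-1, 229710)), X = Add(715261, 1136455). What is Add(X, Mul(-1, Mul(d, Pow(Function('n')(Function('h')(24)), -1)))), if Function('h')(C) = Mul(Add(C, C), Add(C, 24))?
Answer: Rational(2366246913, 1277) ≈ 1.8530e+6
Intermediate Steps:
Function('h')(C) = Mul(2, C, Add(24, C)) (Function('h')(C) = Mul(Mul(2, C), Add(24, C)) = Mul(2, C, Add(24, C)))
X = 1851716
d = -1605581 (d = Add(-1375871, -229710) = -1605581)
Function('n')(T) = 1277 (Function('n')(T) = Add(-2, 1279) = 1277)
Add(X, Mul(-1, Mul(d, Pow(Function('n')(Function('h')(24)), -1)))) = Add(1851716, Mul(-1, Mul(-1605581, Pow(1277, -1)))) = Add(1851716, Mul(-1, Mul(-1605581, Rational(1, 1277)))) = Add(1851716, Mul(-1, Rational(-1605581, 1277))) = Add(1851716, Rational(1605581, 1277)) = Rational(2366246913, 1277)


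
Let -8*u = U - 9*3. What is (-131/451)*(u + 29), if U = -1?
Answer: -8515/902 ≈ -9.4401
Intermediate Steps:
u = 7/2 (u = -(-1 - 9*3)/8 = -(-1 - 27)/8 = -1/8*(-28) = 7/2 ≈ 3.5000)
(-131/451)*(u + 29) = (-131/451)*(7/2 + 29) = -131*1/451*(65/2) = -131/451*65/2 = -8515/902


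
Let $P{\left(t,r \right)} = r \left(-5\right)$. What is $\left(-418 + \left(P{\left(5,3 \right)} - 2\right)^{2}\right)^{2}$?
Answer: $16641$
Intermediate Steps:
$P{\left(t,r \right)} = - 5 r$
$\left(-418 + \left(P{\left(5,3 \right)} - 2\right)^{2}\right)^{2} = \left(-418 + \left(\left(-5\right) 3 - 2\right)^{2}\right)^{2} = \left(-418 + \left(-15 - 2\right)^{2}\right)^{2} = \left(-418 + \left(-17\right)^{2}\right)^{2} = \left(-418 + 289\right)^{2} = \left(-129\right)^{2} = 16641$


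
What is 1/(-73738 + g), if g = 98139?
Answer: 1/24401 ≈ 4.0982e-5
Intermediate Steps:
1/(-73738 + g) = 1/(-73738 + 98139) = 1/24401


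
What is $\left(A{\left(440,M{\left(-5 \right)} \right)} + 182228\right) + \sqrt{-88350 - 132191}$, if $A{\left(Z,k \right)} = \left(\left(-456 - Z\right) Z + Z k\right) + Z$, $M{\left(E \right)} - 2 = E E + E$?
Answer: $-201892 + i \sqrt{220541} \approx -2.0189 \cdot 10^{5} + 469.62 i$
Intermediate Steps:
$M{\left(E \right)} = 2 + E + E^{2}$ ($M{\left(E \right)} = 2 + \left(E E + E\right) = 2 + \left(E^{2} + E\right) = 2 + \left(E + E^{2}\right) = 2 + E + E^{2}$)
$A{\left(Z,k \right)} = Z + Z k + Z \left(-456 - Z\right)$ ($A{\left(Z,k \right)} = \left(Z \left(-456 - Z\right) + Z k\right) + Z = \left(Z k + Z \left(-456 - Z\right)\right) + Z = Z + Z k + Z \left(-456 - Z\right)$)
$\left(A{\left(440,M{\left(-5 \right)} \right)} + 182228\right) + \sqrt{-88350 - 132191} = \left(440 \left(-455 + \left(2 - 5 + \left(-5\right)^{2}\right) - 440\right) + 182228\right) + \sqrt{-88350 - 132191} = \left(440 \left(-455 + \left(2 - 5 + 25\right) - 440\right) + 182228\right) + \sqrt{-220541} = \left(440 \left(-455 + 22 - 440\right) + 182228\right) + i \sqrt{220541} = \left(440 \left(-873\right) + 182228\right) + i \sqrt{220541} = \left(-384120 + 182228\right) + i \sqrt{220541} = -201892 + i \sqrt{220541}$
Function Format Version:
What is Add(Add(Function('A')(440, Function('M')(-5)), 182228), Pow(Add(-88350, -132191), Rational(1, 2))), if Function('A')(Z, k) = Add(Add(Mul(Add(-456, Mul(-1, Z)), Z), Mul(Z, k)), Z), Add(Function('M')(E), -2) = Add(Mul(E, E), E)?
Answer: Add(-201892, Mul(I, Pow(220541, Rational(1, 2)))) ≈ Add(-2.0189e+5, Mul(469.62, I))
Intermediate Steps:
Function('M')(E) = Add(2, E, Pow(E, 2)) (Function('M')(E) = Add(2, Add(Mul(E, E), E)) = Add(2, Add(Pow(E, 2), E)) = Add(2, Add(E, Pow(E, 2))) = Add(2, E, Pow(E, 2)))
Function('A')(Z, k) = Add(Z, Mul(Z, k), Mul(Z, Add(-456, Mul(-1, Z)))) (Function('A')(Z, k) = Add(Add(Mul(Z, Add(-456, Mul(-1, Z))), Mul(Z, k)), Z) = Add(Add(Mul(Z, k), Mul(Z, Add(-456, Mul(-1, Z)))), Z) = Add(Z, Mul(Z, k), Mul(Z, Add(-456, Mul(-1, Z)))))
Add(Add(Function('A')(440, Function('M')(-5)), 182228), Pow(Add(-88350, -132191), Rational(1, 2))) = Add(Add(Mul(440, Add(-455, Add(2, -5, Pow(-5, 2)), Mul(-1, 440))), 182228), Pow(Add(-88350, -132191), Rational(1, 2))) = Add(Add(Mul(440, Add(-455, Add(2, -5, 25), -440)), 182228), Pow(-220541, Rational(1, 2))) = Add(Add(Mul(440, Add(-455, 22, -440)), 182228), Mul(I, Pow(220541, Rational(1, 2)))) = Add(Add(Mul(440, -873), 182228), Mul(I, Pow(220541, Rational(1, 2)))) = Add(Add(-384120, 182228), Mul(I, Pow(220541, Rational(1, 2)))) = Add(-201892, Mul(I, Pow(220541, Rational(1, 2))))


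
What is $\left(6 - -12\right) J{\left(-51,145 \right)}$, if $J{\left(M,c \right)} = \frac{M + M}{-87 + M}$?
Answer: $\frac{306}{23} \approx 13.304$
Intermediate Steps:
$J{\left(M,c \right)} = \frac{2 M}{-87 + M}$
$\left(6 - -12\right) J{\left(-51,145 \right)} = \left(6 - -12\right) 2 \left(-51\right) \frac{1}{-87 - 51} = \left(6 + 12\right) 2 \left(-51\right) \frac{1}{-138} = 18 \cdot 2 \left(-51\right) \left(- \frac{1}{138}\right) = 18 \cdot \frac{17}{23} = \frac{306}{23}$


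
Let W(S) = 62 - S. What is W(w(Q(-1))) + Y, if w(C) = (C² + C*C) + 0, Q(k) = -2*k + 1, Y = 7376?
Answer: 7420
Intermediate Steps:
Q(k) = 1 - 2*k
w(C) = 2*C² (w(C) = (C² + C²) + 0 = 2*C² + 0 = 2*C²)
W(w(Q(-1))) + Y = (62 - 2*(1 - 2*(-1))²) + 7376 = (62 - 2*(1 + 2)²) + 7376 = (62 - 2*3²) + 7376 = (62 - 2*9) + 7376 = (62 - 1*18) + 7376 = (62 - 18) + 7376 = 44 + 7376 = 7420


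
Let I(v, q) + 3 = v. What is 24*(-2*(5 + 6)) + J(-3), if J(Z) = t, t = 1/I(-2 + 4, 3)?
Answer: -529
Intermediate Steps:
I(v, q) = -3 + v
t = -1 (t = 1/(-3 + (-2 + 4)) = 1/(-3 + 2) = 1/(-1) = -1)
J(Z) = -1
24*(-2*(5 + 6)) + J(-3) = 24*(-2*(5 + 6)) - 1 = 24*(-2*11) - 1 = 24*(-22) - 1 = -528 - 1 = -529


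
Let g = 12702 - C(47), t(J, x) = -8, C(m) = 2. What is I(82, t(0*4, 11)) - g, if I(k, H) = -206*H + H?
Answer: -11060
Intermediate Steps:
g = 12700 (g = 12702 - 1*2 = 12702 - 2 = 12700)
I(k, H) = -205*H
I(82, t(0*4, 11)) - g = -205*(-8) - 1*12700 = 1640 - 12700 = -11060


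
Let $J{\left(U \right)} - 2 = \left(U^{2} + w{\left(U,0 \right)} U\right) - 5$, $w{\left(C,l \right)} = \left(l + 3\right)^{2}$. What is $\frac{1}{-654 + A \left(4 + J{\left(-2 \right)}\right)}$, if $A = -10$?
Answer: $- \frac{1}{524} \approx -0.0019084$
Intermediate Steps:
$w{\left(C,l \right)} = \left(3 + l\right)^{2}$
$J{\left(U \right)} = -3 + U^{2} + 9 U$ ($J{\left(U \right)} = 2 - \left(5 - U^{2} - \left(3 + 0\right)^{2} U\right) = 2 - \left(5 - U^{2} - 3^{2} U\right) = 2 - \left(5 - U^{2} - 9 U\right) = 2 + \left(-5 + U^{2} + 9 U\right) = -3 + U^{2} + 9 U$)
$\frac{1}{-654 + A \left(4 + J{\left(-2 \right)}\right)} = \frac{1}{-654 - 10 \left(4 + \left(-3 + \left(-2\right)^{2} + 9 \left(-2\right)\right)\right)} = \frac{1}{-654 - 10 \left(4 - 17\right)} = \frac{1}{-654 - -130} = \frac{1}{-654 + 130} = \frac{1}{-524} = - \frac{1}{524}$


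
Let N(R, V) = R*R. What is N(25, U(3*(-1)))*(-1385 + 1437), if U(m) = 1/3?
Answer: 32500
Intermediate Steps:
U(m) = ⅓
N(R, V) = R²
N(25, U(3*(-1)))*(-1385 + 1437) = 25²*(-1385 + 1437) = 625*52 = 32500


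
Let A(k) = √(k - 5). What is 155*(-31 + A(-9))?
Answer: -4805 + 155*I*√14 ≈ -4805.0 + 579.96*I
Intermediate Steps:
A(k) = √(-5 + k)
155*(-31 + A(-9)) = 155*(-31 + √(-5 - 9)) = 155*(-31 + √(-14)) = 155*(-31 + I*√14) = -4805 + 155*I*√14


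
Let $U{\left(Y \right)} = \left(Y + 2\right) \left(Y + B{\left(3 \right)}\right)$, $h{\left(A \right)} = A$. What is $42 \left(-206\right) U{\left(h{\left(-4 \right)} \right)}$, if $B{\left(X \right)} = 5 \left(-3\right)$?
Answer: $-328776$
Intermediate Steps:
$B{\left(X \right)} = -15$
$U{\left(Y \right)} = \left(-15 + Y\right) \left(2 + Y\right)$ ($U{\left(Y \right)} = \left(Y + 2\right) \left(Y - 15\right) = \left(2 + Y\right) \left(-15 + Y\right) = \left(-15 + Y\right) \left(2 + Y\right)$)
$42 \left(-206\right) U{\left(h{\left(-4 \right)} \right)} = 42 \left(-206\right) \left(-30 + \left(-4\right)^{2} - -52\right) = - 8652 \left(-30 + 16 + 52\right) = \left(-8652\right) 38 = -328776$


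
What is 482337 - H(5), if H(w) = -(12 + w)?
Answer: 482354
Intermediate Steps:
H(w) = -12 - w
482337 - H(5) = 482337 - (-12 - 1*5) = 482337 - (-12 - 5) = 482337 - 1*(-17) = 482337 + 17 = 482354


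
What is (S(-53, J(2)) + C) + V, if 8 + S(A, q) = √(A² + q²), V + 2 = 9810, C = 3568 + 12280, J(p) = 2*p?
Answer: 25648 + 5*√113 ≈ 25701.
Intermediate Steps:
C = 15848
V = 9808 (V = -2 + 9810 = 9808)
S(A, q) = -8 + √(A² + q²)
(S(-53, J(2)) + C) + V = ((-8 + √((-53)² + (2*2)²)) + 15848) + 9808 = ((-8 + √(2809 + 4²)) + 15848) + 9808 = ((-8 + √(2809 + 16)) + 15848) + 9808 = ((-8 + √2825) + 15848) + 9808 = ((-8 + 5*√113) + 15848) + 9808 = (15840 + 5*√113) + 9808 = 25648 + 5*√113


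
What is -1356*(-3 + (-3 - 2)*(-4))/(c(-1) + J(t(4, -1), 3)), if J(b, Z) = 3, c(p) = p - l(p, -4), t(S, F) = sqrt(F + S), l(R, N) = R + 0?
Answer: -7684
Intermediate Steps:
l(R, N) = R
c(p) = 0 (c(p) = p - p = 0)
-1356*(-3 + (-3 - 2)*(-4))/(c(-1) + J(t(4, -1), 3)) = -1356*(-3 + (-3 - 2)*(-4))/(0 + 3) = -1356*(-3 - 5*(-4))/3 = -1356*(-3 + 20)/3 = -23052/3 = -1356*17/3 = -7684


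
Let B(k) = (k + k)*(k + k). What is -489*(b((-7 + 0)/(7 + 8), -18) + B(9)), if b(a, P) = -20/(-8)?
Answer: -319317/2 ≈ -1.5966e+5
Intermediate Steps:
B(k) = 4*k² (B(k) = (2*k)*(2*k) = 4*k²)
b(a, P) = 5/2 (b(a, P) = -20*(-⅛) = 5/2)
-489*(b((-7 + 0)/(7 + 8), -18) + B(9)) = -489*(5/2 + 4*9²) = -489*(5/2 + 4*81) = -489*(5/2 + 324) = -489*653/2 = -319317/2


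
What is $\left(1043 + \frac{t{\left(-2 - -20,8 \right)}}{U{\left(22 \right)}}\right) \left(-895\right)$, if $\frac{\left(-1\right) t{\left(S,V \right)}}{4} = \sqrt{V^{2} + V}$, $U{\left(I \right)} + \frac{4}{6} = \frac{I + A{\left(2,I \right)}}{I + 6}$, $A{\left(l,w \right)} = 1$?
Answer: $-933485 + \frac{1804320 \sqrt{2}}{13} \approx -7.372 \cdot 10^{5}$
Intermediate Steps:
$U{\left(I \right)} = - \frac{2}{3} + \frac{1 + I}{6 + I}$ ($U{\left(I \right)} = - \frac{2}{3} + \frac{I + 1}{I + 6} = - \frac{2}{3} + \frac{1 + I}{6 + I}$)
$t{\left(S,V \right)} = - 4 \sqrt{V + V^{2}}$ ($t{\left(S,V \right)} = - 4 \sqrt{V^{2} + V} = - 4 \sqrt{V + V^{2}}$)
$\left(1043 + \frac{t{\left(-2 - -20,8 \right)}}{U{\left(22 \right)}}\right) \left(-895\right) = \left(1043 + \frac{\left(-4\right) \sqrt{8 \left(1 + 8\right)}}{\frac{1}{3} \frac{1}{6 + 22} \left(-9 + 22\right)}\right) \left(-895\right) = \left(1043 + \frac{\left(-4\right) \sqrt{8 \cdot 9}}{\frac{1}{3} \cdot \frac{1}{28} \cdot 13}\right) \left(-895\right) = \left(1043 + \frac{\left(-4\right) \sqrt{72}}{\frac{1}{3} \cdot \frac{1}{28} \cdot 13}\right) \left(-895\right) = \left(1043 + \frac{\left(-4\right) 6 \sqrt{2}}{\frac{13}{84}}\right) \left(-895\right) = \left(1043 + - 24 \sqrt{2} \cdot \frac{84}{13}\right) \left(-895\right) = \left(1043 - \frac{2016 \sqrt{2}}{13}\right) \left(-895\right) = -933485 + \frac{1804320 \sqrt{2}}{13}$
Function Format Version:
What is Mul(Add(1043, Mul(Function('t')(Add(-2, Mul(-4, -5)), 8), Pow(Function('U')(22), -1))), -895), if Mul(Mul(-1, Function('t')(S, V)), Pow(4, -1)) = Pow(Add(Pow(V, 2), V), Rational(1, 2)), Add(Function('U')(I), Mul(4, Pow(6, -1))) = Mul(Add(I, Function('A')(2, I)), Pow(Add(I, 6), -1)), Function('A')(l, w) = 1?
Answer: Add(-933485, Mul(Rational(1804320, 13), Pow(2, Rational(1, 2)))) ≈ -7.3720e+5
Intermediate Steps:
Function('U')(I) = Add(Rational(-2, 3), Mul(Pow(Add(6, I), -1), Add(1, I))) (Function('U')(I) = Add(Rational(-2, 3), Mul(Add(I, 1), Pow(Add(I, 6), -1))) = Add(Rational(-2, 3), Mul(Add(1, I), Pow(Add(6, I), -1))) = Add(Rational(-2, 3), Mul(Pow(Add(6, I), -1), Add(1, I))))
Function('t')(S, V) = Mul(-4, Pow(Add(V, Pow(V, 2)), Rational(1, 2))) (Function('t')(S, V) = Mul(-4, Pow(Add(Pow(V, 2), V), Rational(1, 2))) = Mul(-4, Pow(Add(V, Pow(V, 2)), Rational(1, 2))))
Mul(Add(1043, Mul(Function('t')(Add(-2, Mul(-4, -5)), 8), Pow(Function('U')(22), -1))), -895) = Mul(Add(1043, Mul(Mul(-4, Pow(Mul(8, Add(1, 8)), Rational(1, 2))), Pow(Mul(Rational(1, 3), Pow(Add(6, 22), -1), Add(-9, 22)), -1))), -895) = Mul(Add(1043, Mul(Mul(-4, Pow(Mul(8, 9), Rational(1, 2))), Pow(Mul(Rational(1, 3), Pow(28, -1), 13), -1))), -895) = Mul(Add(1043, Mul(Mul(-4, Pow(72, Rational(1, 2))), Pow(Mul(Rational(1, 3), Rational(1, 28), 13), -1))), -895) = Mul(Add(1043, Mul(Mul(-4, Mul(6, Pow(2, Rational(1, 2)))), Pow(Rational(13, 84), -1))), -895) = Mul(Add(1043, Mul(Mul(-24, Pow(2, Rational(1, 2))), Rational(84, 13))), -895) = Mul(Add(1043, Mul(Rational(-2016, 13), Pow(2, Rational(1, 2)))), -895) = Add(-933485, Mul(Rational(1804320, 13), Pow(2, Rational(1, 2))))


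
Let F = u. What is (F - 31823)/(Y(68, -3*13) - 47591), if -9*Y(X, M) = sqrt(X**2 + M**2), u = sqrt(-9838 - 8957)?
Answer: (31823 - I*sqrt(18795))/(47591 + sqrt(6145)/9) ≈ 0.66855 - 0.0028802*I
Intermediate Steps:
u = I*sqrt(18795) (u = sqrt(-18795) = I*sqrt(18795) ≈ 137.09*I)
Y(X, M) = -sqrt(M**2 + X**2)/9 (Y(X, M) = -sqrt(X**2 + M**2)/9 = -sqrt(M**2 + X**2)/9)
F = I*sqrt(18795) ≈ 137.09*I
(F - 31823)/(Y(68, -3*13) - 47591) = (I*sqrt(18795) - 31823)/(-sqrt((-3*13)**2 + 68**2)/9 - 47591) = (-31823 + I*sqrt(18795))/(-sqrt((-39)**2 + 4624)/9 - 47591) = (-31823 + I*sqrt(18795))/(-sqrt(1521 + 4624)/9 - 47591) = (-31823 + I*sqrt(18795))/(-sqrt(6145)/9 - 47591) = (-31823 + I*sqrt(18795))/(-47591 - sqrt(6145)/9)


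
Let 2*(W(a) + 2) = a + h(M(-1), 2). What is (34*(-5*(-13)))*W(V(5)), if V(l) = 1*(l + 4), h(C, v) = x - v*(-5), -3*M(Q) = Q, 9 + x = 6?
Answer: 13260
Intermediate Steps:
x = -3 (x = -9 + 6 = -3)
M(Q) = -Q/3
h(C, v) = -3 + 5*v (h(C, v) = -3 - v*(-5) = -3 - (-5)*v = -3 + 5*v)
V(l) = 4 + l (V(l) = 1*(4 + l) = 4 + l)
W(a) = 3/2 + a/2 (W(a) = -2 + (a + (-3 + 5*2))/2 = -2 + (a + (-3 + 10))/2 = -2 + (a + 7)/2 = -2 + (7 + a)/2 = -2 + (7/2 + a/2) = 3/2 + a/2)
(34*(-5*(-13)))*W(V(5)) = (34*(-5*(-13)))*(3/2 + (4 + 5)/2) = (34*65)*(3/2 + (½)*9) = 2210*(3/2 + 9/2) = 2210*6 = 13260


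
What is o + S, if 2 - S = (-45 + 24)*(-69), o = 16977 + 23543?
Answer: 39073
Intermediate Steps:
o = 40520
S = -1447 (S = 2 - (-45 + 24)*(-69) = 2 - (-21)*(-69) = 2 - 1*1449 = 2 - 1449 = -1447)
o + S = 40520 - 1447 = 39073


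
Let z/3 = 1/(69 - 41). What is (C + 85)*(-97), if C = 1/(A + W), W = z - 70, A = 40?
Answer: -6898349/837 ≈ -8241.8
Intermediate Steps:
z = 3/28 (z = 3/(69 - 41) = 3/28 ≈ 0.10714)
W = -1957/28 (W = 3/28 - 70 = -1957/28 ≈ -69.893)
C = -28/837 (C = 1/(40 - 1957/28) = 1/(-837/28) = -28/837 ≈ -0.033453)
(C + 85)*(-97) = (-28/837 + 85)*(-97) = (71117/837)*(-97) = -6898349/837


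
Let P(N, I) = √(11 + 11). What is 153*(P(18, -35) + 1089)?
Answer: 166617 + 153*√22 ≈ 1.6733e+5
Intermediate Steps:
P(N, I) = √22
153*(P(18, -35) + 1089) = 153*(√22 + 1089) = 153*(1089 + √22) = 166617 + 153*√22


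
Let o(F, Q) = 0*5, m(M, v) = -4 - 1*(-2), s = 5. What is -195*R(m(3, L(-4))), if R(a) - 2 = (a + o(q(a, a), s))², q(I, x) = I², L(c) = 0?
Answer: -1170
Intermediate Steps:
m(M, v) = -2 (m(M, v) = -4 + 2 = -2)
o(F, Q) = 0
R(a) = 2 + a² (R(a) = 2 + (a + 0)² = 2 + a²)
-195*R(m(3, L(-4))) = -195*(2 + (-2)²) = -195*(2 + 4) = -195*6 = -1170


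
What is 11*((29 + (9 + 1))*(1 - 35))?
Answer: -14586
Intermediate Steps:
11*((29 + (9 + 1))*(1 - 35)) = 11*((29 + 10)*(-34)) = 11*(39*(-34)) = 11*(-1326) = -14586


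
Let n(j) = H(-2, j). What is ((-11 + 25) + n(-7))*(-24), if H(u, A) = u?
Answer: -288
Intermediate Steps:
n(j) = -2
((-11 + 25) + n(-7))*(-24) = ((-11 + 25) - 2)*(-24) = (14 - 2)*(-24) = 12*(-24) = -288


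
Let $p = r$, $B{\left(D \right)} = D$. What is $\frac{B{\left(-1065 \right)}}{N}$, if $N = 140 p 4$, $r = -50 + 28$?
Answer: $\frac{213}{2464} \approx 0.086445$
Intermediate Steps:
$r = -22$
$p = -22$
$N = -12320$ ($N = 140 \left(-22\right) 4 = \left(-3080\right) 4 = -12320$)
$\frac{B{\left(-1065 \right)}}{N} = - \frac{1065}{-12320} = \left(-1065\right) \left(- \frac{1}{12320}\right) = \frac{213}{2464}$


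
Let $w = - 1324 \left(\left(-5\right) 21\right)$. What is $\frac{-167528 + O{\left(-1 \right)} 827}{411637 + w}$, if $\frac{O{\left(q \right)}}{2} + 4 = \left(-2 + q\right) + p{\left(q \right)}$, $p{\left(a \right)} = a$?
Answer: $- \frac{180760}{550657} \approx -0.32826$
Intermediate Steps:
$w = 139020$ ($w = \left(-1324\right) \left(-105\right) = 139020$)
$O{\left(q \right)} = -12 + 4 q$ ($O{\left(q \right)} = -8 + 2 \left(\left(-2 + q\right) + q\right) = -8 + 2 \left(-2 + 2 q\right) = -8 + \left(-4 + 4 q\right) = -12 + 4 q$)
$\frac{-167528 + O{\left(-1 \right)} 827}{411637 + w} = \frac{-167528 + \left(-12 + 4 \left(-1\right)\right) 827}{411637 + 139020} = \frac{-167528 + \left(-12 - 4\right) 827}{550657} = \left(-167528 - 13232\right) \frac{1}{550657} = \left(-180760\right) \frac{1}{550657} = - \frac{180760}{550657}$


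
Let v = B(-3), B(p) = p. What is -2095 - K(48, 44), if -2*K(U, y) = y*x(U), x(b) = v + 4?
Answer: -2073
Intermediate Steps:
v = -3
x(b) = 1 (x(b) = -3 + 4 = 1)
K(U, y) = -y/2
-2095 - K(48, 44) = -2095 - (-1)*44/2 = -2095 - 1*(-22) = -2095 + 22 = -2073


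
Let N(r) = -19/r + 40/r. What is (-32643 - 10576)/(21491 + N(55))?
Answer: -2377045/1182026 ≈ -2.0110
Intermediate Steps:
N(r) = 21/r
(-32643 - 10576)/(21491 + N(55)) = (-32643 - 10576)/(21491 + 21/55) = -43219/(21491 + 21*(1/55)) = -43219/(21491 + 21/55) = -43219/1182026/55 = -43219*55/1182026 = -2377045/1182026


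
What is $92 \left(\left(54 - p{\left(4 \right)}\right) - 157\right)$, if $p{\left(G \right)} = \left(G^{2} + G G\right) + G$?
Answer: $-12788$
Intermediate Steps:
$p{\left(G \right)} = G + 2 G^{2}$ ($p{\left(G \right)} = \left(G^{2} + G^{2}\right) + G = 2 G^{2} + G = G + 2 G^{2}$)
$92 \left(\left(54 - p{\left(4 \right)}\right) - 157\right) = 92 \left(\left(54 - 4 \left(1 + 2 \cdot 4\right)\right) - 157\right) = 92 \left(\left(54 - 4 \left(1 + 8\right)\right) - 157\right) = 92 \left(\left(54 - 4 \cdot 9\right) - 157\right) = 92 \left(\left(54 - 36\right) - 157\right) = 92 \left(18 - 157\right) = 92 \left(-139\right) = -12788$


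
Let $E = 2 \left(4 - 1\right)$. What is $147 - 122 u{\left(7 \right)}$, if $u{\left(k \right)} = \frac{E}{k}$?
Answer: $\frac{297}{7} \approx 42.429$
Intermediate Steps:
$E = 6$ ($E = 2 \cdot 3 = 6$)
$u{\left(k \right)} = \frac{6}{k}$
$147 - 122 u{\left(7 \right)} = 147 - 122 \cdot \frac{6}{7} = 147 - 122 \cdot 6 \cdot \frac{1}{7} = 147 - \frac{732}{7} = \frac{297}{7}$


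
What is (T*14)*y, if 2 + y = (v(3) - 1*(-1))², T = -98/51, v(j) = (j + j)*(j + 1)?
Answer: -854756/51 ≈ -16760.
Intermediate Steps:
v(j) = 2*j*(1 + j) (v(j) = (2*j)*(1 + j) = 2*j*(1 + j))
T = -98/51 (T = -98*1/51 = -98/51 ≈ -1.9216)
y = 623 (y = -2 + (2*3*(1 + 3) - 1*(-1))² = -2 + (2*3*4 + 1)² = -2 + (24 + 1)² = -2 + 25² = -2 + 625 = 623)
(T*14)*y = -98/51*14*623 = -1372/51*623 = -854756/51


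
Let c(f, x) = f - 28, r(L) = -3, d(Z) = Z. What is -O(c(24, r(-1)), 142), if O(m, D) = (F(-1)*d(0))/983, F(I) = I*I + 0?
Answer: 0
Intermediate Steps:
F(I) = I**2 (F(I) = I**2 + 0 = I**2)
c(f, x) = -28 + f
O(m, D) = 0 (O(m, D) = ((-1)**2*0)/983 = (1*0)*(1/983) = 0*(1/983) = 0)
-O(c(24, r(-1)), 142) = -1*0 = 0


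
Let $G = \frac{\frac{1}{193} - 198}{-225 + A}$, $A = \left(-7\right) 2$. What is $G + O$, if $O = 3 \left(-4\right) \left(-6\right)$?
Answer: $\frac{3359357}{46127} \approx 72.828$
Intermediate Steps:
$A = -14$
$G = \frac{38213}{46127}$ ($G = \frac{\frac{1}{193} - 198}{-225 - 14} = \frac{\frac{1}{193} - 198}{-239} = \left(- \frac{38213}{193}\right) \left(- \frac{1}{239}\right) = \frac{38213}{46127} \approx 0.82843$)
$O = 72$ ($O = \left(-12\right) \left(-6\right) = 72$)
$G + O = \frac{38213}{46127} + 72 = \frac{3359357}{46127}$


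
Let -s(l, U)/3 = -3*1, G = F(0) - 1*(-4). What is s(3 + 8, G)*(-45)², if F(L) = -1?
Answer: 18225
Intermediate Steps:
G = 3 (G = -1 - 1*(-4) = -1 + 4 = 3)
s(l, U) = 9 (s(l, U) = -(-9) = -3*(-3) = 9)
s(3 + 8, G)*(-45)² = 9*(-45)² = 9*2025 = 18225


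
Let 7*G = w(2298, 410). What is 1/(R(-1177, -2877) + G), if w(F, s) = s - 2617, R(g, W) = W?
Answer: -7/22346 ≈ -0.00031326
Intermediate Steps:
w(F, s) = -2617 + s
G = -2207/7 (G = (-2617 + 410)/7 = (1/7)*(-2207) = -2207/7 ≈ -315.29)
1/(R(-1177, -2877) + G) = 1/(-2877 - 2207/7) = 1/(-22346/7) = -7/22346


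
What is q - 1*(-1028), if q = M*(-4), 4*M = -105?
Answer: 1133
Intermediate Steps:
M = -105/4 (M = (¼)*(-105) = -105/4 ≈ -26.250)
q = 105 (q = -105/4*(-4) = 105)
q - 1*(-1028) = 105 - 1*(-1028) = 105 + 1028 = 1133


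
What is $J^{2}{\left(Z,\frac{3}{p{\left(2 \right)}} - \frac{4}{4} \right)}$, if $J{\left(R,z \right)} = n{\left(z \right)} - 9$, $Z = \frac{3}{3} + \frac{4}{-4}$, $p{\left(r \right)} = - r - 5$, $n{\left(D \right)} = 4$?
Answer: $25$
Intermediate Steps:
$p{\left(r \right)} = -5 - r$
$Z = 0$ ($Z = 3 \cdot \frac{1}{3} + 4 \left(- \frac{1}{4}\right) = 1 - 1 = 0$)
$J{\left(R,z \right)} = -5$ ($J{\left(R,z \right)} = 4 - 9 = -5$)
$J^{2}{\left(Z,\frac{3}{p{\left(2 \right)}} - \frac{4}{4} \right)} = \left(-5\right)^{2} = 25$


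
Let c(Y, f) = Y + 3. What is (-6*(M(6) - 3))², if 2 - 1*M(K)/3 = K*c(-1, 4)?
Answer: 39204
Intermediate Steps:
c(Y, f) = 3 + Y
M(K) = 6 - 6*K (M(K) = 6 - 3*K*(3 - 1) = 6 - 3*K*2 = 6 - 6*K)
(-6*(M(6) - 3))² = (-6*((6 - 6*6) - 3))² = (-6*((6 - 36) - 3))² = (-6*(-30 - 3))² = (-6*(-33))² = 198² = 39204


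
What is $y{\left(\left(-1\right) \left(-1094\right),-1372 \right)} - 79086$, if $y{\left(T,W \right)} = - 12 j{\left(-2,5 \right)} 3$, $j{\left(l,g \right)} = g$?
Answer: $-79266$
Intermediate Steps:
$y{\left(T,W \right)} = -180$ ($y{\left(T,W \right)} = \left(-12\right) 5 \cdot 3 = \left(-60\right) 3 = -180$)
$y{\left(\left(-1\right) \left(-1094\right),-1372 \right)} - 79086 = -180 - 79086 = -79266$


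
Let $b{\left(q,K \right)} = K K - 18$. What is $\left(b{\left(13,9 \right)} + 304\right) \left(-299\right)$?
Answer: $-109733$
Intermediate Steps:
$b{\left(q,K \right)} = -18 + K^{2}$ ($b{\left(q,K \right)} = K^{2} - 18 = -18 + K^{2}$)
$\left(b{\left(13,9 \right)} + 304\right) \left(-299\right) = \left(\left(-18 + 9^{2}\right) + 304\right) \left(-299\right) = \left(\left(-18 + 81\right) + 304\right) \left(-299\right) = \left(63 + 304\right) \left(-299\right) = 367 \left(-299\right) = -109733$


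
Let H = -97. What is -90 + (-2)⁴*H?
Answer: -1642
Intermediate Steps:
-90 + (-2)⁴*H = -90 + (-2)⁴*(-97) = -90 + 16*(-97) = -90 - 1552 = -1642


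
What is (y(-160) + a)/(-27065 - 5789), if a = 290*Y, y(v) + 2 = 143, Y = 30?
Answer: -8841/32854 ≈ -0.26910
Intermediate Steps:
y(v) = 141 (y(v) = -2 + 143 = 141)
a = 8700 (a = 290*30 = 8700)
(y(-160) + a)/(-27065 - 5789) = (141 + 8700)/(-27065 - 5789) = 8841/(-32854) = 8841*(-1/32854) = -8841/32854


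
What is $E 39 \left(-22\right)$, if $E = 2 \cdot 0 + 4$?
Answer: $-3432$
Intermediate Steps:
$E = 4$ ($E = 0 + 4 = 4$)
$E 39 \left(-22\right) = 4 \cdot 39 \left(-22\right) = 156 \left(-22\right) = -3432$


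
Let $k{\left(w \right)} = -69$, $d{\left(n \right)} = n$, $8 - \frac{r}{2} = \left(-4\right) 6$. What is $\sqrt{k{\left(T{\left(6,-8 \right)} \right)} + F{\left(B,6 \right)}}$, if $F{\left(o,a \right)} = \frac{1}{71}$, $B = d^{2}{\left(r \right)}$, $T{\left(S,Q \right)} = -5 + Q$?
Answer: $\frac{i \sqrt{347758}}{71} \approx 8.3058 i$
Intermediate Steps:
$r = 64$ ($r = 16 - 2 \left(\left(-4\right) 6\right) = 16 - -48 = 16 + 48 = 64$)
$B = 4096$ ($B = 64^{2} = 4096$)
$F{\left(o,a \right)} = \frac{1}{71}$
$\sqrt{k{\left(T{\left(6,-8 \right)} \right)} + F{\left(B,6 \right)}} = \sqrt{-69 + \frac{1}{71}} = \sqrt{- \frac{4898}{71}} = \frac{i \sqrt{347758}}{71}$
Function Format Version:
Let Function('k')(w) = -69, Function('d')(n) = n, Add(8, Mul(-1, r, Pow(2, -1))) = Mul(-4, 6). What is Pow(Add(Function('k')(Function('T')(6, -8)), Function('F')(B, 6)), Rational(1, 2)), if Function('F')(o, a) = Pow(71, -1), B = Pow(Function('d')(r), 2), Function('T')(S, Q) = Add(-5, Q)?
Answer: Mul(Rational(1, 71), I, Pow(347758, Rational(1, 2))) ≈ Mul(8.3058, I)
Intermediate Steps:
r = 64 (r = Add(16, Mul(-2, Mul(-4, 6))) = Add(16, Mul(-2, -24)) = Add(16, 48) = 64)
B = 4096 (B = Pow(64, 2) = 4096)
Function('F')(o, a) = Rational(1, 71)
Pow(Add(Function('k')(Function('T')(6, -8)), Function('F')(B, 6)), Rational(1, 2)) = Pow(Add(-69, Rational(1, 71)), Rational(1, 2)) = Pow(Rational(-4898, 71), Rational(1, 2)) = Mul(Rational(1, 71), I, Pow(347758, Rational(1, 2)))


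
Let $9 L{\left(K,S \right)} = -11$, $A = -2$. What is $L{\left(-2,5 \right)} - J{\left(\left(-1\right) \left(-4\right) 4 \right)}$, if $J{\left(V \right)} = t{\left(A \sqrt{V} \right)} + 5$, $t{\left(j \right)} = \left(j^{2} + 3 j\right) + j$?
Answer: $- \frac{344}{9} \approx -38.222$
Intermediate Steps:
$L{\left(K,S \right)} = - \frac{11}{9}$ ($L{\left(K,S \right)} = \frac{1}{9} \left(-11\right) = - \frac{11}{9}$)
$t{\left(j \right)} = j^{2} + 4 j$
$J{\left(V \right)} = 5 - 2 \sqrt{V} \left(4 - 2 \sqrt{V}\right)$ ($J{\left(V \right)} = - 2 \sqrt{V} \left(4 - 2 \sqrt{V}\right) + 5 = 5 - 2 \sqrt{V} \left(4 - 2 \sqrt{V}\right)$)
$L{\left(-2,5 \right)} - J{\left(\left(-1\right) \left(-4\right) 4 \right)} = - \frac{11}{9} - \left(5 - 8 \sqrt{\left(-1\right) \left(-4\right) 4} + 4 \left(-1\right) \left(-4\right) 4\right) = - \frac{11}{9} - \left(5 - 8 \sqrt{4 \cdot 4} + 4 \cdot 4 \cdot 4\right) = - \frac{11}{9} - \left(5 - 8 \sqrt{16} + 4 \cdot 16\right) = - \frac{11}{9} - \left(5 - 32 + 64\right) = - \frac{11}{9} - 37 = - \frac{344}{9}$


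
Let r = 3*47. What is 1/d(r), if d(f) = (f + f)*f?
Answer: 1/39762 ≈ 2.5150e-5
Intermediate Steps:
r = 141
d(f) = 2*f**2 (d(f) = (2*f)*f = 2*f**2)
1/d(r) = 1/(2*141**2) = 1/(2*19881) = 1/39762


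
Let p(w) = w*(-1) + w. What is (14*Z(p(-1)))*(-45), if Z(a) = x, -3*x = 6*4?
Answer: 5040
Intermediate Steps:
x = -8 (x = -2*4 = -⅓*24 = -8)
p(w) = 0 (p(w) = -w + w = 0)
Z(a) = -8
(14*Z(p(-1)))*(-45) = (14*(-8))*(-45) = -112*(-45) = 5040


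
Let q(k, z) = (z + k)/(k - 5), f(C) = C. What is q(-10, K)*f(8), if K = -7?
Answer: 136/15 ≈ 9.0667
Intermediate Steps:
q(k, z) = (k + z)/(-5 + k)
q(-10, K)*f(8) = ((-10 - 7)/(-5 - 10))*8 = (-17/(-15))*8 = -1/15*(-17)*8 = (17/15)*8 = 136/15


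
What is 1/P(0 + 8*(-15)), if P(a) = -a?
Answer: 1/120 ≈ 0.0083333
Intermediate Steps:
1/P(0 + 8*(-15)) = 1/(-(0 + 8*(-15))) = 1/(-(0 - 120)) = 1/(-1*(-120)) = 1/120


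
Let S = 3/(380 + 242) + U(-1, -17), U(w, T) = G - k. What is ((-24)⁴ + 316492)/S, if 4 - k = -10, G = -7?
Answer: -403222696/13059 ≈ -30877.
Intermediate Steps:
k = 14 (k = 4 - 1*(-10) = 4 + 10 = 14)
U(w, T) = -21 (U(w, T) = -7 - 1*14 = -7 - 14 = -21)
S = -13059/622 (S = 3/(380 + 242) - 21 = 3/622 - 21 = -13059/622 ≈ -20.995)
((-24)⁴ + 316492)/S = ((-24)⁴ + 316492)/(-13059/622) = (331776 + 316492)*(-622/13059) = 648268*(-622/13059) = -403222696/13059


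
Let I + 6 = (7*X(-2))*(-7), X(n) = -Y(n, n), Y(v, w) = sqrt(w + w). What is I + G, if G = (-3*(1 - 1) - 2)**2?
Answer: -2 + 98*I ≈ -2.0 + 98.0*I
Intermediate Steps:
Y(v, w) = sqrt(2)*sqrt(w) (Y(v, w) = sqrt(2*w) = sqrt(2)*sqrt(w))
G = 4 (G = (-3*0 - 2)**2 = (0 - 2)**2 = (-2)**2 = 4)
X(n) = -sqrt(2)*sqrt(n)
I = -6 + 98*I (I = -6 + (7*(-sqrt(2)*sqrt(-2)))*(-7) = -6 + (7*(-sqrt(2)*I*sqrt(2)))*(-7) = -6 + (7*(-2*I))*(-7) = -6 - 14*I*(-7) = -6 + 98*I ≈ -6.0 + 98.0*I)
I + G = (-6 + 98*I) + 4 = -2 + 98*I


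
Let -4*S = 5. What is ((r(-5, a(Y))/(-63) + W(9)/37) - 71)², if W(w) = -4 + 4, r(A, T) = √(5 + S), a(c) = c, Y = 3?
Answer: (8946 + √15)²/15876 ≈ 5045.4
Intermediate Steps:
S = -5/4 (S = -¼*5 = -5/4 ≈ -1.2500)
r(A, T) = √15/2 (r(A, T) = √(5 - 5/4) = √(15/4) = √15/2)
W(w) = 0
((r(-5, a(Y))/(-63) + W(9)/37) - 71)² = (((√15/2)/(-63) + 0/37) - 71)² = (((√15/2)*(-1/63) + 0*(1/37)) - 71)² = ((-√15/126 + 0) - 71)² = (-√15/126 - 71)² = (-71 - √15/126)²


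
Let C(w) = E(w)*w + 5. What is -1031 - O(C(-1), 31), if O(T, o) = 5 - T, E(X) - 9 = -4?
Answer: -1036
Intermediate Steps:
E(X) = 5 (E(X) = 9 - 4 = 5)
C(w) = 5 + 5*w (C(w) = 5*w + 5 = 5 + 5*w)
-1031 - O(C(-1), 31) = -1031 - (5 - (5 + 5*(-1))) = -1031 - (5 - (5 - 5)) = -1031 - (5 - 1*0) = -1031 - (5 + 0) = -1031 - 1*5 = -1031 - 5 = -1036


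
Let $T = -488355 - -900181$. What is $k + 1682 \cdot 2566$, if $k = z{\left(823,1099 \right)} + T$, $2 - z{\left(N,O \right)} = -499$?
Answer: $4728339$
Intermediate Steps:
$z{\left(N,O \right)} = 501$ ($z{\left(N,O \right)} = 2 - -499 = 2 + 499 = 501$)
$T = 411826$ ($T = -488355 + 900181 = 411826$)
$k = 412327$ ($k = 501 + 411826 = 412327$)
$k + 1682 \cdot 2566 = 412327 + 1682 \cdot 2566 = 412327 + 4316012 = 4728339$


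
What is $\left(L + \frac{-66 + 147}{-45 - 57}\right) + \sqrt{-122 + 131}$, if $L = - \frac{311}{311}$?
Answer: $\frac{41}{34} \approx 1.2059$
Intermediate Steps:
$L = -1$ ($L = \left(-311\right) \frac{1}{311} = -1$)
$\left(L + \frac{-66 + 147}{-45 - 57}\right) + \sqrt{-122 + 131} = \left(-1 + \frac{-66 + 147}{-45 - 57}\right) + \sqrt{-122 + 131} = \left(-1 + \frac{81}{-102}\right) + \sqrt{9} = \left(-1 + 81 \left(- \frac{1}{102}\right)\right) + 3 = \left(-1 - \frac{27}{34}\right) + 3 = - \frac{61}{34} + 3 = \frac{41}{34}$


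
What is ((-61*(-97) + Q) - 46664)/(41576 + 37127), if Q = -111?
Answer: -40858/78703 ≈ -0.51914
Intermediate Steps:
((-61*(-97) + Q) - 46664)/(41576 + 37127) = ((-61*(-97) - 111) - 46664)/(41576 + 37127) = ((5917 - 111) - 46664)/78703 = (5806 - 46664)*(1/78703) = -40858*1/78703 = -40858/78703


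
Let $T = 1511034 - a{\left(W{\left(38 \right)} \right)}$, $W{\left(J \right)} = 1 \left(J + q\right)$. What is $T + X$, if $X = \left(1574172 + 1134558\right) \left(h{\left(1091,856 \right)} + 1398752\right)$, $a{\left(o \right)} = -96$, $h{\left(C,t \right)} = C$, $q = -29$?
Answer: $3791798240520$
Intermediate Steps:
$W{\left(J \right)} = -29 + J$ ($W{\left(J \right)} = 1 \left(J - 29\right) = 1 \left(-29 + J\right) = -29 + J$)
$X = 3791796729390$ ($X = \left(1574172 + 1134558\right) \left(1091 + 1398752\right) = 2708730 \cdot 1399843 = 3791796729390$)
$T = 1511130$ ($T = 1511034 - -96 = 1511034 + 96 = 1511130$)
$T + X = 1511130 + 3791796729390 = 3791798240520$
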